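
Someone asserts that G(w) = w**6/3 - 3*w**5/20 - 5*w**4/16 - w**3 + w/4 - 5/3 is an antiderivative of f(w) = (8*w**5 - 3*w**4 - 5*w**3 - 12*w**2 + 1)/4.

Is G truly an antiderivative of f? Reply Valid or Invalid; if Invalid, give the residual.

d/dw[G] = 2*w**5 - 3*w**4/4 - 5*w**3/4 - 3*w**2 + 1/4
This equals f(w) exactly, so the claim holds.

Valid: G'(w) = f(w).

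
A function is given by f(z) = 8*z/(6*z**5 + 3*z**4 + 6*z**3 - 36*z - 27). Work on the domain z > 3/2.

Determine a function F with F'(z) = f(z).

The denominator factors as 3*(z + 1)**2*(2*z - 3)*(z**2 + 3); partial fractions split f into directly integrable pieces: -(z + 5)/(21*(z**2 + 3)) + 64/(525*(2*z - 3)) - 1/(75*(z + 1)) + 2/(15*(z + 1)**2).
Check: d/dz[32*log(z - 3/2)/525 - log(z + 1)/75 - log(z**2 + 3)/42 - 5*sqrt(3)*atan(sqrt(3)*z/3)/63 - 8/(60*z + 60)] = 8*z/(6*z**5 + 3*z**4 + 6*z**3 - 36*z - 27) = f(z).

An antiderivative is F(z) = 32*log(z - 3/2)/525 - log(z + 1)/75 - log(z**2 + 3)/42 - 5*sqrt(3)*atan(sqrt(3)*z/3)/63 - 8/(60*z + 60).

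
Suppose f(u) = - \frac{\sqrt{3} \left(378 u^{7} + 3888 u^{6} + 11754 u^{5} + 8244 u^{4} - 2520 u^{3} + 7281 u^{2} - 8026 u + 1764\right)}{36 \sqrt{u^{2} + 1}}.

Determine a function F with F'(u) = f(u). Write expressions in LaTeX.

f has the shape v'r + vr' for v = - \frac{\sqrt{3 u^{2} + 3}}{2} and r = - 2 u^{4} - \frac{5 u^{3}}{2} - u^{2} - 2 u + 3 \left(u^{2} + 4 u - \frac{5}{3}\right)^{3} — it is the derivative of the product v*r.
Check: d/du[- \frac{\sqrt{3 u^{2} + 3} \left(- 2 u^{4} - \frac{5 u^{3}}{2} - u^{2} - 2 u + 3 \left(u^{2} + 4 u - \frac{5}{3}\right)^{3}\right)}{2}] = \frac{- 378 \sqrt{3} u^{7} - 3888 \sqrt{3} u^{6} - 11754 \sqrt{3} u^{5} - 8244 \sqrt{3} u^{4} + 2520 \sqrt{3} u^{3} - 7281 \sqrt{3} u^{2} + 8026 \sqrt{3} u - 1764 \sqrt{3}}{36 \sqrt{u^{2} + 1}}, which equals f(u).

An antiderivative is F(u) = - \frac{\sqrt{3 u^{2} + 3} \left(- 2 u^{4} - \frac{5 u^{3}}{2} - u^{2} - 2 u + 3 \left(u^{2} + 4 u - \frac{5}{3}\right)^{3}\right)}{2}.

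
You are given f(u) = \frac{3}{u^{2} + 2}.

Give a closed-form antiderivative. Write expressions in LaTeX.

An antiderivative is F(u) = \frac{3 \sqrt{2} \operatorname{atan}{\left(\frac{\sqrt{2} u}{2} \right)}}{2}.

Whatever form F(u) takes, F'(u) = f(u) is non-negotiable.
Check: d/du[\frac{3 \sqrt{2} \operatorname{atan}{\left(\frac{\sqrt{2} u}{2} \right)}}{2}] = \frac{3}{u^{2} + 2} = f(u).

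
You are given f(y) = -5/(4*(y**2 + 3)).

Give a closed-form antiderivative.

Differentiate the proposed F(y) back; it has to land on f(y) exactly.
Check: d/dy[-5*sqrt(3)*atan(sqrt(3)*y/3)/12] = -5/(4*y**2 + 12), which equals f(y).

An antiderivative is F(y) = -5*sqrt(3)*atan(sqrt(3)*y/3)/12.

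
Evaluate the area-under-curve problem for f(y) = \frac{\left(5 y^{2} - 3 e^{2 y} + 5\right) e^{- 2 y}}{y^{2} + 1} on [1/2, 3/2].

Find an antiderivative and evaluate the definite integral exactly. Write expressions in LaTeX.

Any candidate F(y) must reproduce f(y) exactly when differentiated.
F(y) = - 3 \operatorname{atan}{\left(y \right)} - \frac{5 e^{- 2 y}}{2} is an antiderivative of f.
Check: d/dy[- 3 \operatorname{atan}{\left(y \right)} - \frac{5 e^{- 2 y}}{2}] = \frac{5 y^{2} - 3 e^{2 y} + 5}{y^{2} e^{2 y} + e^{2 y}}, which equals f(y).
F(3/2) = - 3 \operatorname{atan}{\left(\frac{3}{2} \right)} - \frac{5}{2 e^{3}}; F(1/2) = - 3 \operatorname{atan}{\left(\frac{1}{2} \right)} - \frac{5}{2 e}.
Integral = F(3/2) - F(1/2) = - 3 \operatorname{atan}{\left(\frac{3}{2} \right)} - \frac{5}{2 e^{3}} + \frac{5}{2 e} + 3 \operatorname{atan}{\left(\frac{1}{2} \right)}.

Antiderivative: F(y) = - 3 \operatorname{atan}{\left(y \right)} - \frac{5 e^{- 2 y}}{2}; value = - 3 \operatorname{atan}{\left(\frac{3}{2} \right)} - \frac{5}{2 e^{3}} + \frac{5}{2 e} + 3 \operatorname{atan}{\left(\frac{1}{2} \right)}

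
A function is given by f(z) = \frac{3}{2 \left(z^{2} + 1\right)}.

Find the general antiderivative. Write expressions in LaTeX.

Differentiate the proposed F(z) back; it has to land on f(z) exactly.
Check: d/dz[\frac{3 \operatorname{atan}{\left(z \right)}}{2}] = \frac{3}{2 z^{2} + 2}, which equals f(z).

F(z) = \frac{3 \operatorname{atan}{\left(z \right)}}{2} + C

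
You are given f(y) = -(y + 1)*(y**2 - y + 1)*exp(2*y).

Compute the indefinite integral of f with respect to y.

f has the shape u'v + uv' for u = -y**3/2 + 3*y**2/4 - 3*y/4 - 1/8 and v = exp(2*y) — it is the derivative of the product u*v.
Check: d/dy[-y**3*exp(2*y)/2 + 3*y**2*exp(2*y)/4 - 3*y*exp(2*y)/4 - exp(2*y)/8] = -y**3*exp(2*y) - exp(2*y), which equals f(y).

F(y) = -y**3*exp(2*y)/2 + 3*y**2*exp(2*y)/4 - 3*y*exp(2*y)/4 - exp(2*y)/8 + C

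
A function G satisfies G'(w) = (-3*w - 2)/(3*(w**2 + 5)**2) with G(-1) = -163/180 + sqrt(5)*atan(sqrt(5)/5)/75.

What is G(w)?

Whatever form G(w) takes, its d/dw must return the stated G'(w).
A general antiderivative is -(2*w - 15)/(30*w**2 + 150) - sqrt(5)*atan(sqrt(5)*w/5)/75 + C.
The condition gives C = -163/180 + sqrt(5)*atan(sqrt(5)/5)/75 - (sqrt(5)*atan(sqrt(5)/5)/75 + 17/180) = -1.
So G(w) = (-2*sqrt(5)*w**2*atan(sqrt(5)*w/5) - 150*w**2 - 10*w - 10*sqrt(5)*atan(sqrt(5)*w/5) - 675)/(150*w**2 + 750).
Check: d/dw[(-2*sqrt(5)*w**2*atan(sqrt(5)*w/5) - 150*w**2 - 10*w - 10*sqrt(5)*atan(sqrt(5)*w/5) - 675)/(150*w**2 + 750)] = (-3*w - 2)/(3*w**4 + 30*w**2 + 75), which equals G'(w).

G(w) = (-2*sqrt(5)*w**2*atan(sqrt(5)*w/5) - 150*w**2 - 10*w - 10*sqrt(5)*atan(sqrt(5)*w/5) - 675)/(150*w**2 + 750)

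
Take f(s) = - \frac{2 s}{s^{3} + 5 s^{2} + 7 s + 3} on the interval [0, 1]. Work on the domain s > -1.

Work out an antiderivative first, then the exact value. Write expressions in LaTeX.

Factor the denominator (\left(s + 1\right)^{2} \left(s + 3\right)) and decompose: f = \frac{3}{2 \left(s + 3\right)} - \frac{3}{2 \left(s + 1\right)} + \frac{1}{\left(s + 1\right)^{2}}; each piece integrates to a log, atan, or power term.
F(s) = - \frac{3 s \log{\left(s + 1 \right)} - 3 s \log{\left(s + 3 \right)} + 3 \log{\left(s + 1 \right)} - 3 \log{\left(s + 3 \right)} + 2}{2 \left(s + 1\right)} is an antiderivative of f.
Check: d/ds[- \frac{3 s \log{\left(s + 1 \right)} - 3 s \log{\left(s + 3 \right)} + 3 \log{\left(s + 1 \right)} - 3 \log{\left(s + 3 \right)} + 2}{2 \left(s + 1\right)}] = - \frac{2 s}{s^{3} + 5 s^{2} + 7 s + 3} = f(s).
F(1) = - \frac{3 \log{\left(2 \right)}}{2} - \frac{1}{2} + \frac{3 \log{\left(4 \right)}}{2}; F(0) = -1 + \frac{3 \log{\left(3 \right)}}{2}.
Integral = F(1) - F(0) = - \frac{3 \log{\left(3 \right)}}{2} - \frac{3 \log{\left(2 \right)}}{2} + \frac{1}{2} + \frac{3 \log{\left(4 \right)}}{2}.

Antiderivative: F(s) = - \frac{3 s \log{\left(s + 1 \right)} - 3 s \log{\left(s + 3 \right)} + 3 \log{\left(s + 1 \right)} - 3 \log{\left(s + 3 \right)} + 2}{2 \left(s + 1\right)}; value = - \frac{3 \log{\left(3 \right)}}{2} - \frac{3 \log{\left(2 \right)}}{2} + \frac{1}{2} + \frac{3 \log{\left(4 \right)}}{2}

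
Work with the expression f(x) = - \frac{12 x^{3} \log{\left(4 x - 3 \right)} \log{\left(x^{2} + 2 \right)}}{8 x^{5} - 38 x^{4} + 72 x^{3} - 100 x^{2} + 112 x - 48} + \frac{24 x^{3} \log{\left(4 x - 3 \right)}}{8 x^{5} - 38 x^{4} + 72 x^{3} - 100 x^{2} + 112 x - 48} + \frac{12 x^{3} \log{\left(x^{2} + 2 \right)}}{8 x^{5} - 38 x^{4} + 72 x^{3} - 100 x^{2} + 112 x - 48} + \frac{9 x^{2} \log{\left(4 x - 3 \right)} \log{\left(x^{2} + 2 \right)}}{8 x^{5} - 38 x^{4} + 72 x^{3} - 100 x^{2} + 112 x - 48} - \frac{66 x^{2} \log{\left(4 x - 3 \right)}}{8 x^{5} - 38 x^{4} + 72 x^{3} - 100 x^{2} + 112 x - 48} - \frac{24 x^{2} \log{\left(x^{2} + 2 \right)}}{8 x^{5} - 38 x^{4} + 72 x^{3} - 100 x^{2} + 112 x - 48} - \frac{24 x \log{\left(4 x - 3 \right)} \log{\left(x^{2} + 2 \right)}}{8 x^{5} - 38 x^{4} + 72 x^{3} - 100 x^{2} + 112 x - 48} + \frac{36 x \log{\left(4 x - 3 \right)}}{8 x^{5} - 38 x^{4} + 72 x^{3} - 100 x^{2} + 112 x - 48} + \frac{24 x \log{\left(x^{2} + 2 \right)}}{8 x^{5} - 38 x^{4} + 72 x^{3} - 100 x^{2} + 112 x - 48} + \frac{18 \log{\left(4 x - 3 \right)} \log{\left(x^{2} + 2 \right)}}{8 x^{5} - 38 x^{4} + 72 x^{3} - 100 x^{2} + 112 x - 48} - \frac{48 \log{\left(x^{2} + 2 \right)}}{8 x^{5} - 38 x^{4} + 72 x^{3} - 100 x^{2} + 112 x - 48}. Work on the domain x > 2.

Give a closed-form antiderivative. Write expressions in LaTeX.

Integrate term by term and add the pieces.
Check: d/dx[\frac{3 \log{\left(4 x - 3 \right)} \log{\left(x^{2} + 2 \right)}}{2 x - 4}] = \frac{- 12 x^{3} \log{\left(4 x - 3 \right)} \log{\left(x^{2} + 2 \right)} + 24 x^{3} \log{\left(4 x - 3 \right)} + 12 x^{3} \log{\left(x^{2} + 2 \right)} + 9 x^{2} \log{\left(4 x - 3 \right)} \log{\left(x^{2} + 2 \right)} - 66 x^{2} \log{\left(4 x - 3 \right)} - 24 x^{2} \log{\left(x^{2} + 2 \right)} - 24 x \log{\left(4 x - 3 \right)} \log{\left(x^{2} + 2 \right)} + 36 x \log{\left(4 x - 3 \right)} + 24 x \log{\left(x^{2} + 2 \right)} + 18 \log{\left(4 x - 3 \right)} \log{\left(x^{2} + 2 \right)} - 48 \log{\left(x^{2} + 2 \right)}}{8 x^{5} - 38 x^{4} + 72 x^{3} - 100 x^{2} + 112 x - 48}, which equals f(x).

An antiderivative is F(x) = \frac{3 \log{\left(4 x - 3 \right)} \log{\left(x^{2} + 2 \right)}}{2 x - 4}.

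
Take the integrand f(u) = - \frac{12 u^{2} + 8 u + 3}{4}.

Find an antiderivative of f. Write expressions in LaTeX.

An antiderivative is F(u) = - \frac{4 u^{3} + 4 u^{2} + 3 u - 1}{4}.

A first test for any F(u): its u-derivative must equal f(u) identically.
Check: d/du[- \frac{4 u^{3} + 4 u^{2} + 3 u - 1}{4}] = - 3 u^{2} - 2 u - \frac{3}{4}, which equals f(u).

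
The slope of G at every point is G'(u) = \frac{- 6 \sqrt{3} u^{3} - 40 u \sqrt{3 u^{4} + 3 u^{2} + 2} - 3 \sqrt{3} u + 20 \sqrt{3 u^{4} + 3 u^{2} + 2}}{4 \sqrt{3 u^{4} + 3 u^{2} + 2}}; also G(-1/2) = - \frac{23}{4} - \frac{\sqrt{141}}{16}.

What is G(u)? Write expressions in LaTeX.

G(u) = \frac{- 20 u^{2} + 20 u - \sqrt{3} \sqrt{3 u^{4} + 3 u^{2} + 2} - 8}{4}

Differentiate the proposed G(u) back; it has to land on the given G'(u).
A general antiderivative is - 5 u^{2} + 5 u - \frac{3 \sqrt{u^{4} + u^{2} + \frac{2}{3}}}{4} - 2 + C.
The condition gives C = - \frac{23}{4} - \frac{\sqrt{141}}{16} - (- \frac{23}{4} - \frac{\sqrt{141}}{16}) = 0.
So G(u) = \frac{- 20 u^{2} + 20 u - \sqrt{3} \sqrt{3 u^{4} + 3 u^{2} + 2} - 8}{4}.
Check: d/du[\frac{- 20 u^{2} + 20 u - \sqrt{3} \sqrt{3 u^{4} + 3 u^{2} + 2} - 8}{4}] = \frac{- 6 \sqrt{3} u^{3} - 40 u \sqrt{3 u^{4} + 3 u^{2} + 2} - 3 \sqrt{3} u + 20 \sqrt{3 u^{4} + 3 u^{2} + 2}}{4 \sqrt{3 u^{4} + 3 u^{2} + 2}} = G'(u).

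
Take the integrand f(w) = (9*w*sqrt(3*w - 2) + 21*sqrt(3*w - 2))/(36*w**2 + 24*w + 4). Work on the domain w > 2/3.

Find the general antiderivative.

Recognize the product-rule pattern: f = u'v + uv' with u = 1/(2*(3*w + 1)), v = (3*w - 2)**(3/2), so integration by parts undoes it.
Check: d/dw[3*w*sqrt(3*w - 2)/(6*w + 2) - 2*sqrt(3*w - 2)/(6*w + 2)] = (27*w**2 + 45*w - 42)/(36*w**2*sqrt(3*w - 2) + 24*w*sqrt(3*w - 2) + 4*sqrt(3*w - 2)), which equals f(w).

F(w) = 3*w*sqrt(3*w - 2)/(6*w + 2) - 2*sqrt(3*w - 2)/(6*w + 2) + C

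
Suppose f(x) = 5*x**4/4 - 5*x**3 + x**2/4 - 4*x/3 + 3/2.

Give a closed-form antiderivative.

Integrate term by term and add the pieces.
Check: d/dx[x**5/4 - 5*x**4/4 + x**3/12 - 2*x**2/3 + 3*x/2] = 5*x**4/4 - 5*x**3 + x**2/4 - 4*x/3 + 3/2 = f(x).

An antiderivative is F(x) = x**5/4 - 5*x**4/4 + x**3/12 - 2*x**2/3 + 3*x/2.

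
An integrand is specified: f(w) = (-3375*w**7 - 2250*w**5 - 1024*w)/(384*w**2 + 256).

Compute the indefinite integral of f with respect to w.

F(w) = -375*w**6/256 - 4*log(2*w**2 + 4/3)/3 + C

Differentiate the proposed F(w) back; it has to land on f(w) exactly.
Check: d/dw[-375*w**6/256 - 4*log(2*w**2 + 4/3)/3] = (-3375*w**7 - 2250*w**5 - 1024*w)/(384*w**2 + 256) = f(w).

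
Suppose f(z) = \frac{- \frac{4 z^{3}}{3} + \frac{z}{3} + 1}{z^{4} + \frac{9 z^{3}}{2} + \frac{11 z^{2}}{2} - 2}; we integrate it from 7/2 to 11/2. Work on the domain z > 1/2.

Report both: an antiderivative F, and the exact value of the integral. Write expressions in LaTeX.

Antiderivative: F(z) = - \frac{2 \left(- 4 z \log{\left(z - \frac{1}{2} \right)} + 50 z \log{\left(z + 1 \right)} + 4 z \log{\left(z + 2 \right)} - 8 \log{\left(z - \frac{1}{2} \right)} + 100 \log{\left(z + 1 \right)} + 8 \log{\left(z + 2 \right)} + 165\right)}{75 \left(z + 2\right)}; value = - \frac{4 \log{\left(\frac{13}{2} \right)}}{3} - \frac{8 \log{\left(\frac{15}{2} \right)}}{75} - \frac{8 \log{\left(3 \right)}}{75} + \frac{8 \log{\left(5 \right)}}{75} + \frac{8 \log{\left(\frac{11}{2} \right)}}{75} + \frac{16}{75} + \frac{4 \log{\left(\frac{9}{2} \right)}}{3}

The denominator factors as 3 \left(z + 1\right) \left(z + 2\right)^{2} \left(2 z - 1\right); partial fractions split f into directly integrable pieces: \frac{16}{75 \left(2 z - 1\right)} - \frac{8}{75 \left(z + 2\right)} + \frac{22}{5 \left(z + 2\right)^{2}} - \frac{4}{3 \left(z + 1\right)}.
F(z) = - \frac{2 \left(- 4 z \log{\left(z - \frac{1}{2} \right)} + 50 z \log{\left(z + 1 \right)} + 4 z \log{\left(z + 2 \right)} - 8 \log{\left(z - \frac{1}{2} \right)} + 100 \log{\left(z + 1 \right)} + 8 \log{\left(z + 2 \right)} + 165\right)}{75 \left(z + 2\right)} is an antiderivative of f.
Check: d/dz[- \frac{2 \left(- 4 z \log{\left(z - \frac{1}{2} \right)} + 50 z \log{\left(z + 1 \right)} + 4 z \log{\left(z + 2 \right)} - 8 \log{\left(z - \frac{1}{2} \right)} + 100 \log{\left(z + 1 \right)} + 8 \log{\left(z + 2 \right)} + 165\right)}{75 \left(z + 2\right)}] = \frac{- 8 z^{3} + 2 z + 6}{6 z^{4} + 27 z^{3} + 33 z^{2} - 12}, which equals f(z).
F(11/2) = - \frac{4 \log{\left(\frac{13}{2} \right)}}{3} - \frac{44}{75} - \frac{8 \log{\left(\frac{15}{2} \right)}}{75} + \frac{8 \log{\left(5 \right)}}{75}; F(7/2) = - \frac{4 \log{\left(\frac{9}{2} \right)}}{3} - \frac{4}{5} - \frac{8 \log{\left(\frac{11}{2} \right)}}{75} + \frac{8 \log{\left(3 \right)}}{75}.
Integral = F(11/2) - F(7/2) = - \frac{4 \log{\left(\frac{13}{2} \right)}}{3} - \frac{8 \log{\left(\frac{15}{2} \right)}}{75} - \frac{8 \log{\left(3 \right)}}{75} + \frac{8 \log{\left(5 \right)}}{75} + \frac{8 \log{\left(\frac{11}{2} \right)}}{75} + \frac{16}{75} + \frac{4 \log{\left(\frac{9}{2} \right)}}{3}.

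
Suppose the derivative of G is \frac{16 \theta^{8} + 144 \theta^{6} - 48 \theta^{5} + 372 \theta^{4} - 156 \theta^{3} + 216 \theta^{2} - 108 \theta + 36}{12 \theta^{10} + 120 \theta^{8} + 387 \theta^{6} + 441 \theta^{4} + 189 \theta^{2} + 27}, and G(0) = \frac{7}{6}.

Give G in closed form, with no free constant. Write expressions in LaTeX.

Any candidate G(\theta) must reproduce the stated G'(\theta) exactly.
A general antiderivative is \frac{4 \operatorname{atan}{\left(\theta \right)}}{3} + \frac{2}{3 \left(\frac{2 \theta^{4}}{3} + 3 \theta^{2} + 1\right)} + C.
The condition gives C = \frac{7}{6} - (\frac{2}{3}) = \frac{1}{2}.
So G(\theta) = \frac{4 \operatorname{atan}{\left(\theta \right)}}{3} + \frac{1}{2} + \frac{2}{3 \left(\frac{2 \theta^{4}}{3} + 3 \theta^{2} + 1\right)}.
Check: d/d\theta[\frac{4 \operatorname{atan}{\left(\theta \right)}}{3} + \frac{1}{2} + \frac{2}{3 \left(\frac{2 \theta^{4}}{3} + 3 \theta^{2} + 1\right)}] = \frac{16 \theta^{8} + 144 \theta^{6} - 48 \theta^{5} + 372 \theta^{4} - 156 \theta^{3} + 216 \theta^{2} - 108 \theta + 36}{12 \theta^{10} + 120 \theta^{8} + 387 \theta^{6} + 441 \theta^{4} + 189 \theta^{2} + 27} = G'(\theta).

G(\theta) = \frac{4 \operatorname{atan}{\left(\theta \right)}}{3} + \frac{1}{2} + \frac{2}{3 \left(\frac{2 \theta^{4}}{3} + 3 \theta^{2} + 1\right)}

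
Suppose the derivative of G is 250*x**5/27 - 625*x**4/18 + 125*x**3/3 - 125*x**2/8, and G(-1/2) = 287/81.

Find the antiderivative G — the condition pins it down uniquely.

The substitution u = -5*x**2/3 + 5*x/2 works: G'(x) is exactly (dG/du)*(du/dx) for that inner function.
A general antiderivative is -(-5*x**2/3 + 5*x/2)**3/3 + C.
The condition gives C = 287/81 - (125/81) = 2.
So G(x) = 2 - (-5*x**2/3 + 5*x/2)**3/3.
Check: d/dx[2 - (-5*x**2/3 + 5*x/2)**3/3] = 250*x**5/27 - 625*x**4/18 + 125*x**3/3 - 125*x**2/8 = G'(x).

G(x) = 2 - (-5*x**2/3 + 5*x/2)**3/3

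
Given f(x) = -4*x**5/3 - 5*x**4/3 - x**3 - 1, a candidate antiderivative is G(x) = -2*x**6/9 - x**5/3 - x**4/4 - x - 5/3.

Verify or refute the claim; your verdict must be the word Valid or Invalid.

Valid. The derivative of G reproduces f.

d/dx[G] = -4*x**5/3 - 5*x**4/3 - x**3 - 1
This equals f(x) exactly, so the claim holds.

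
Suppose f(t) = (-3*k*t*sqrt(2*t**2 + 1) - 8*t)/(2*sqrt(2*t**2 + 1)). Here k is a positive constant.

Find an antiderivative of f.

An antiderivative is F(t) = -3*k*t**2/4 - 2*sqrt(2*t**2 + 1).

A first test for any F(t): its t-derivative must equal f(t) identically.
Check: d/dt[-3*k*t**2/4 - 2*sqrt(2*t**2 + 1)] = (-3*k*t*sqrt(2*t**2 + 1) - 8*t)/(2*sqrt(2*t**2 + 1)) = f(t).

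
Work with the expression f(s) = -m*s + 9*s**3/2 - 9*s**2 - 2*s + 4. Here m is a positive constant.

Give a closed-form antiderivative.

The integrand splits into summands that can be handled one at a time.
Check: d/ds[-m*s**2/2 + 2*(3*s**2/4 - s - 1)**2] = -m*s + 9*s**3/2 - 9*s**2 - 2*s + 4 = f(s).

An antiderivative is F(s) = -m*s**2/2 + 2*(3*s**2/4 - s - 1)**2.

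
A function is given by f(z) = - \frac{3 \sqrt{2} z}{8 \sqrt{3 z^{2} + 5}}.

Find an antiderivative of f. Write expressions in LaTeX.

The substitution u = \frac{3 z^{2}}{2} + \frac{5}{2} works: f is exactly (dF/du)*(du/dz) for that inner function.
Check: d/dz[- \frac{\sqrt{\frac{3 z^{2}}{2} + \frac{5}{2}}}{4}] = - \frac{3 \sqrt{2} z}{8 \sqrt{3 z^{2} + 5}} = f(z).

An antiderivative is F(z) = - \frac{\sqrt{\frac{3 z^{2}}{2} + \frac{5}{2}}}{4}.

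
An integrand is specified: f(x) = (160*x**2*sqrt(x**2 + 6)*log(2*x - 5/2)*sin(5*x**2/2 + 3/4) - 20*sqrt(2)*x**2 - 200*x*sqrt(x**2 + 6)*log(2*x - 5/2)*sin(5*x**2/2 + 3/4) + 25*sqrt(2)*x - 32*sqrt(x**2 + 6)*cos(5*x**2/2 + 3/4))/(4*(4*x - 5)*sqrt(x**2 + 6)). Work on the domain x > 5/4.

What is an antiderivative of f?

Whatever form F(x) takes, F'(x) = f(x) is non-negotiable.
Check: d/dx[sqrt(2)*(-5*sqrt(x**2 + 6) - 4*sqrt(2)*log(2*x - 5/2)*cos(5*x**2/2 + 3/4))/4] = (160*x**2*sqrt(x**2 + 6)*log(2*x - 5/2)*sin(5*x**2/2 + 3/4) - 20*sqrt(2)*x**2 - 200*x*sqrt(x**2 + 6)*log(2*x - 5/2)*sin(5*x**2/2 + 3/4) + 25*sqrt(2)*x - 32*sqrt(x**2 + 6)*cos(5*x**2/2 + 3/4))/(16*x*sqrt(x**2 + 6) - 20*sqrt(x**2 + 6)), which equals f(x).

An antiderivative is F(x) = sqrt(2)*(-5*sqrt(x**2 + 6) - 4*sqrt(2)*log(2*x - 5/2)*cos(5*x**2/2 + 3/4))/4.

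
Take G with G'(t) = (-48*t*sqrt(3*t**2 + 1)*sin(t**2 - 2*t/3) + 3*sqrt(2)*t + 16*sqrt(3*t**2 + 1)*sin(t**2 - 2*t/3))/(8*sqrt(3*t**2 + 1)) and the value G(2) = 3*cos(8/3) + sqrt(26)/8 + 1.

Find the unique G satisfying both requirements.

The proposed G(t) is checked by its d/dt: the result must match the given G'(t).
A general antiderivative is sqrt(3*t**2/2 + 1/2)/4 + 3*cos(t**2 - 2*t/3) + C.
The condition gives C = 3*cos(8/3) + sqrt(26)/8 + 1 - (3*cos(8/3) + sqrt(26)/8) = 1.
So G(t) = sqrt(3*t**2/2 + 1/2)/4 + 3*cos(t**2 - 2*t/3) + 1.
Check: d/dt[sqrt(3*t**2/2 + 1/2)/4 + 3*cos(t**2 - 2*t/3) + 1] = (-48*t*sqrt(3*t**2 + 1)*sin(t**2 - 2*t/3) + 3*sqrt(2)*t + 16*sqrt(3*t**2 + 1)*sin(t**2 - 2*t/3))/(8*sqrt(3*t**2 + 1)) = G'(t).

G(t) = sqrt(3*t**2/2 + 1/2)/4 + 3*cos(t**2 - 2*t/3) + 1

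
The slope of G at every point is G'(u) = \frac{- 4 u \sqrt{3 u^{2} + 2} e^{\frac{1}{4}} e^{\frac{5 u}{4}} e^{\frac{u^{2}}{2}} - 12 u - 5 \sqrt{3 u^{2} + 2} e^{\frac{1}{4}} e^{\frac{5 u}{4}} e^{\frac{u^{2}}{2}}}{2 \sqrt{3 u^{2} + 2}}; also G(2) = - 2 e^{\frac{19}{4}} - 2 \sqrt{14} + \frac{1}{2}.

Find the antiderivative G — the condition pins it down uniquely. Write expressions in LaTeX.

For G(u) to be correct, d/du[G] must agree with the stated G'(u) identically.
A general antiderivative is - 2 \sqrt{3 u^{2} + 2} - 2 e^{\frac{u^{2}}{2} + \frac{5 u}{4} + \frac{1}{4}} + C.
The condition gives C = - 2 e^{\frac{19}{4}} - 2 \sqrt{14} + \frac{1}{2} - (- 2 e^{\frac{19}{4}} - 2 \sqrt{14}) = \frac{1}{2}.
So G(u) = \frac{- 4 \sqrt{3 u^{2} + 2} - 4 e^{\frac{u^{2}}{2} + \frac{5 u}{4} + \frac{1}{4}} + 1}{2}.
Check: d/du[\frac{- 4 \sqrt{3 u^{2} + 2} - 4 e^{\frac{u^{2}}{2} + \frac{5 u}{4} + \frac{1}{4}} + 1}{2}] = \frac{- 4 u \sqrt{3 u^{2} + 2} e^{\frac{1}{4}} e^{\frac{5 u}{4}} e^{\frac{u^{2}}{2}} - 12 u - 5 \sqrt{3 u^{2} + 2} e^{\frac{1}{4}} e^{\frac{5 u}{4}} e^{\frac{u^{2}}{2}}}{2 \sqrt{3 u^{2} + 2}} = G'(u).

G(u) = \frac{- 4 \sqrt{3 u^{2} + 2} - 4 e^{\frac{u^{2}}{2} + \frac{5 u}{4} + \frac{1}{4}} + 1}{2}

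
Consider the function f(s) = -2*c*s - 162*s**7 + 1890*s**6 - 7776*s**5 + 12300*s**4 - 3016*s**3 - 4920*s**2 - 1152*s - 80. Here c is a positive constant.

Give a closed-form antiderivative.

Integrate term by term and add the pieces.
Check: d/ds[-(4*c*s**2 + 81*s**8 - 1080*s**7 + 5184*s**6 - 9840*s**5 + 3016*s**4 + 6560*s**3 + 2304*s**2 + 320*s + 16)/4] = -2*c*s - 162*s**7 + 1890*s**6 - 7776*s**5 + 12300*s**4 - 3016*s**3 - 4920*s**2 - 1152*s - 80 = f(s).

An antiderivative is F(s) = -(4*c*s**2 + 81*s**8 - 1080*s**7 + 5184*s**6 - 9840*s**5 + 3016*s**4 + 6560*s**3 + 2304*s**2 + 320*s + 16)/4.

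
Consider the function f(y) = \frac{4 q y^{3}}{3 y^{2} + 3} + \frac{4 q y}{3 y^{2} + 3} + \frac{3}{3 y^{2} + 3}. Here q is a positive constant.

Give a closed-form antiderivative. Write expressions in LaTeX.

An antiderivative is F(y) = \frac{2 q y^{2}}{3} + \operatorname{atan}{\left(y \right)}.

Integrate term by term and add the pieces.
Check: d/dy[\frac{2 q y^{2}}{3} + \operatorname{atan}{\left(y \right)}] = \frac{4 q y^{3} + 4 q y + 3}{3 y^{2} + 3}, which equals f(y).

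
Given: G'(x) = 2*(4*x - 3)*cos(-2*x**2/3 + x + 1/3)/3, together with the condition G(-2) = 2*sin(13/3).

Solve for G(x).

G(x) = -2*sin(-2*x**2/3 + x + 1/3)

G'(x) matches the chain-rule pattern g'(h)*h' with inner function h(x) = -2*x**2/3 + x + 1/3; substituting u = h(x) collapses the integral.
A general antiderivative is -2*sin(-2*x**2/3 + x + 1/3) + C.
The condition gives C = 2*sin(13/3) - (2*sin(13/3)) = 0.
So G(x) = -2*sin(-2*x**2/3 + x + 1/3).
Check: d/dx[-2*sin(-2*x**2/3 + x + 1/3)] = 8*x*cos(-2*x**2/3 + x + 1/3)/3 - 2*cos(-2*x**2/3 + x + 1/3), which equals G'(x).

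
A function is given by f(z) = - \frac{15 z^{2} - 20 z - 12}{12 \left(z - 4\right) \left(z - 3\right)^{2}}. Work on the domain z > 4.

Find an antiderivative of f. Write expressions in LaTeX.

An antiderivative is F(z) = - \frac{37 \log{\left(z - 4 \right)}}{3} + \frac{133 \log{\left(z - 3 \right)}}{12} - \frac{21}{4 z - 12}.

The denominator factors as 12 \left(z - 4\right) \left(z - 3\right)^{2}; partial fractions split f into directly integrable pieces: \frac{133}{12 \left(z - 3\right)} + \frac{21}{4 \left(z - 3\right)^{2}} - \frac{37}{3 \left(z - 4\right)}.
Check: d/dz[- \frac{37 \log{\left(z - 4 \right)}}{3} + \frac{133 \log{\left(z - 3 \right)}}{12} - \frac{21}{4 z - 12}] = \frac{- 15 z^{2} + 20 z + 12}{12 z^{3} - 120 z^{2} + 396 z - 432}, which equals f(z).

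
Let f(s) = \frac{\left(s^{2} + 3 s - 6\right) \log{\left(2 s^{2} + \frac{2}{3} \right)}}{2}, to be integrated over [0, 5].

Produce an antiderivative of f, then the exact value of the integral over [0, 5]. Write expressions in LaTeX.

Since d/ds undoes antidifferentiation here, F'(s) = f(s) is required of F(s).
F(s) = \frac{s^{3} \log{\left(2 s^{2} + \frac{2}{3} \right)}}{6} - \frac{s^{3}}{9} + \frac{3 s^{2} \log{\left(2 s^{2} + \frac{2}{3} \right)}}{4} - \frac{3 s^{2}}{4} - 3 s \log{\left(2 s^{2} + \frac{2}{3} \right)} + \frac{55 s}{9} + \frac{\log{\left(s^{2} + \frac{1}{3} \right)}}{4} - \frac{55 \sqrt{3} \operatorname{atan}{\left(\sqrt{3} s \right)}}{27} is an antiderivative of f.
Check: d/ds[\frac{s^{3} \log{\left(2 s^{2} + \frac{2}{3} \right)}}{6} - \frac{s^{3}}{9} + \frac{3 s^{2} \log{\left(2 s^{2} + \frac{2}{3} \right)}}{4} - \frac{3 s^{2}}{4} - 3 s \log{\left(2 s^{2} + \frac{2}{3} \right)} + \frac{55 s}{9} + \frac{\log{\left(s^{2} + \frac{1}{3} \right)}}{4} - \frac{55 \sqrt{3} \operatorname{atan}{\left(\sqrt{3} s \right)}}{27}] = \frac{s^{2} \log{\left(s^{2} + \frac{1}{3} \right)}}{2} + \frac{s^{2} \log{\left(2 \right)}}{2} + \frac{3 s \log{\left(s^{2} + \frac{1}{3} \right)}}{2} + \frac{3 s \log{\left(2 \right)}}{2} - 3 \log{\left(s^{2} + \frac{1}{3} \right)} - 3 \log{\left(2 \right)}, which equals f(s).
F(5) = - \frac{55 \sqrt{3} \operatorname{atan}{\left(5 \sqrt{3} \right)}}{27} - \frac{25}{12} + \frac{\log{\left(\frac{76}{3} \right)}}{4} + \frac{295 \log{\left(\frac{152}{3} \right)}}{12}; F(0) = - \frac{\log{\left(3 \right)}}{4}.
Integral = F(5) - F(0) = - \frac{55 \sqrt{3} \operatorname{atan}{\left(5 \sqrt{3} \right)}}{27} - \frac{25}{12} + \frac{\log{\left(3 \right)}}{4} + \frac{\log{\left(\frac{76}{3} \right)}}{4} + \frac{295 \log{\left(\frac{152}{3} \right)}}{12}.

Antiderivative: F(s) = \frac{s^{3} \log{\left(2 s^{2} + \frac{2}{3} \right)}}{6} - \frac{s^{3}}{9} + \frac{3 s^{2} \log{\left(2 s^{2} + \frac{2}{3} \right)}}{4} - \frac{3 s^{2}}{4} - 3 s \log{\left(2 s^{2} + \frac{2}{3} \right)} + \frac{55 s}{9} + \frac{\log{\left(s^{2} + \frac{1}{3} \right)}}{4} - \frac{55 \sqrt{3} \operatorname{atan}{\left(\sqrt{3} s \right)}}{27}; value = - \frac{55 \sqrt{3} \operatorname{atan}{\left(5 \sqrt{3} \right)}}{27} - \frac{25}{12} + \frac{\log{\left(3 \right)}}{4} + \frac{\log{\left(\frac{76}{3} \right)}}{4} + \frac{295 \log{\left(\frac{152}{3} \right)}}{12}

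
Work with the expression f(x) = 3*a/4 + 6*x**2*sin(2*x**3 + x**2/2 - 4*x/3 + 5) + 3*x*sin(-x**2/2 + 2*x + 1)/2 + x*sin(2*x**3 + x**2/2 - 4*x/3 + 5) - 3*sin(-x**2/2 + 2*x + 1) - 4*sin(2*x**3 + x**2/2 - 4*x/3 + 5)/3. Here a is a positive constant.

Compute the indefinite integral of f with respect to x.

The integrand splits into summands that can be handled one at a time.
Check: d/dx[3*a*x/4 + 3*cos(-x**2/2 + 2*x + 1)/2 - cos(2*x**3 + x**2/2 - 4*x/3 + 5)] = 3*a/4 + 6*x**2*sin(2*x**3 + x**2/2 - 4*x/3 + 5) + 3*x*sin(-x**2/2 + 2*x + 1)/2 + x*sin(2*x**3 + x**2/2 - 4*x/3 + 5) - 3*sin(-x**2/2 + 2*x + 1) - 4*sin(2*x**3 + x**2/2 - 4*x/3 + 5)/3 = f(x).

F(x) = 3*a*x/4 + 3*cos(-x**2/2 + 2*x + 1)/2 - cos(2*x**3 + x**2/2 - 4*x/3 + 5) + C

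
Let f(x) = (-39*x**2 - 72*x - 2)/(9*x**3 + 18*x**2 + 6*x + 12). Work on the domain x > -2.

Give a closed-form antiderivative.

An antiderivative is F(x) = (-log(3*x + 6) - 6*log(3*x**2/2 + 1))/3.

Since d/dx undoes antidifferentiation here, F'(x) = f(x) is required of F(x).
Check: d/dx[(-log(3*x + 6) - 6*log(3*x**2/2 + 1))/3] = (-39*x**2 - 72*x - 2)/(9*x**3 + 18*x**2 + 6*x + 12) = f(x).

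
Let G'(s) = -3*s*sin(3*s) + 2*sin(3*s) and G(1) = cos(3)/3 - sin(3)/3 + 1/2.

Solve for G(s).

The integrand splits into summands that can be handled one at a time.
A general antiderivative is s*cos(3*s) - sin(3*s)/3 - 2*cos(3*s)/3 + C.
The condition gives C = cos(3)/3 - sin(3)/3 + 1/2 - (cos(3)/3 - sin(3)/3) = 1/2.
So G(s) = (6*s*cos(3*s) - 2*sin(3*s) - 4*cos(3*s) + 3)/6.
Check: d/ds[(6*s*cos(3*s) - 2*sin(3*s) - 4*cos(3*s) + 3)/6] = -3*s*sin(3*s) + 2*sin(3*s) = G'(s).

G(s) = (6*s*cos(3*s) - 2*sin(3*s) - 4*cos(3*s) + 3)/6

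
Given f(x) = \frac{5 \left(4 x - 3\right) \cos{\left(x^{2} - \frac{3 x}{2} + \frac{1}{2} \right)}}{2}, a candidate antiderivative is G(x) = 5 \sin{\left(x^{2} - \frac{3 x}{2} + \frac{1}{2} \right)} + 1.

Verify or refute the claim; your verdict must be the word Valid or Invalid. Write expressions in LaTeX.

d/dx[G] = 10 x \cos{\left(x^{2} - \frac{3 x}{2} + \frac{1}{2} \right)} - \frac{15 \cos{\left(x^{2} - \frac{3 x}{2} + \frac{1}{2} \right)}}{2}
This equals f(x) exactly, so the claim holds.

Valid: G'(x) = f(x).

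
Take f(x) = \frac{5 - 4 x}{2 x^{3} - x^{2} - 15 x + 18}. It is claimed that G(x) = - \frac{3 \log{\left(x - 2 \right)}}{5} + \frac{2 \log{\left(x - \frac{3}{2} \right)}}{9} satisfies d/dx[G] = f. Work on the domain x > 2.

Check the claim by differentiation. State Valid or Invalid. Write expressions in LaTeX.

Invalid: d/dx[G] - f = - \frac{17}{45 x + 135}, which is not 0.

d/dx[G] = \frac{41 - 34 x}{90 x^{2} - 315 x + 270}
d/dx[G] - f(x) = - \frac{17}{45 x + 135} != 0.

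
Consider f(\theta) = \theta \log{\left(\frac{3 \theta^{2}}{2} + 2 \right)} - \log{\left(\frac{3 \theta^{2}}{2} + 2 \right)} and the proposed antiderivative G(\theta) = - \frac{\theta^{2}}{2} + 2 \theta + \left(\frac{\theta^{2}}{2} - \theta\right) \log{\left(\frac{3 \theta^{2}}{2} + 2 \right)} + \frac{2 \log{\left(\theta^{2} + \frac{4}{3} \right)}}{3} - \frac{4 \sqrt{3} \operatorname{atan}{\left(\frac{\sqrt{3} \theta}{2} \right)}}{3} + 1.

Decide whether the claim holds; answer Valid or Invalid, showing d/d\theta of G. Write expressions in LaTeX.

Valid. The derivative of G reproduces f.

d/d\theta[G] = \theta \log{\left(\frac{3 \theta^{2}}{2} + 2 \right)} - \log{\left(\frac{3 \theta^{2}}{2} + 2 \right)}
This equals f(\theta) exactly, so the claim holds.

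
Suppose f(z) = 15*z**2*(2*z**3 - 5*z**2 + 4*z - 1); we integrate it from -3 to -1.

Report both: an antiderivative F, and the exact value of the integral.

f matches the chain-rule pattern g'(h)*h' with inner function h(z) = z**2 - z; substituting u = h(z) collapses the integral.
F(z) = 5*z**6 - 15*z**5 + 15*z**4 - 5*z**3 is an antiderivative of f.
Check: d/dz[5*z**6 - 15*z**5 + 15*z**4 - 5*z**3] = 30*z**5 - 75*z**4 + 60*z**3 - 15*z**2, which equals f(z).
F(-1) = 40; F(-3) = 8640.
Integral = F(-1) - F(-3) = -8600.

Antiderivative: F(z) = 5*z**6 - 15*z**5 + 15*z**4 - 5*z**3; value = -8600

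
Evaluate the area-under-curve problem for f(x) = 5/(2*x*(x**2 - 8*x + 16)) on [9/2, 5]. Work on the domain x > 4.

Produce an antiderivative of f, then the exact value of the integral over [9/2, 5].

Factor the denominator (2*x*(x - 4)**2) and decompose: f = -5/(32*(x - 4)) + 5/(8*(x - 4)**2) + 5/(32*x); each piece integrates to a log, atan, or power term.
F(x) = -5*(-x*log(x) + x*log(x - 4) + 4*log(x) - 4*log(x - 4) + 4)/(32*(x - 4)) is an antiderivative of f.
Check: d/dx[-5*(-x*log(x) + x*log(x - 4) + 4*log(x) - 4*log(x - 4) + 4)/(32*(x - 4))] = 5/(2*x**3 - 16*x**2 + 32*x), which equals f(x).
F(5) = -5/8 + 5*log(5)/32; F(9/2) = -5/4 + 5*log(2)/32 + 5*log(9/2)/32.
Integral = F(5) - F(9/2) = -5*log(9/2)/32 - 5*log(2)/32 + 5*log(5)/32 + 5/8.

Antiderivative: F(x) = -5*(-x*log(x) + x*log(x - 4) + 4*log(x) - 4*log(x - 4) + 4)/(32*(x - 4)); value = -5*log(9/2)/32 - 5*log(2)/32 + 5*log(5)/32 + 5/8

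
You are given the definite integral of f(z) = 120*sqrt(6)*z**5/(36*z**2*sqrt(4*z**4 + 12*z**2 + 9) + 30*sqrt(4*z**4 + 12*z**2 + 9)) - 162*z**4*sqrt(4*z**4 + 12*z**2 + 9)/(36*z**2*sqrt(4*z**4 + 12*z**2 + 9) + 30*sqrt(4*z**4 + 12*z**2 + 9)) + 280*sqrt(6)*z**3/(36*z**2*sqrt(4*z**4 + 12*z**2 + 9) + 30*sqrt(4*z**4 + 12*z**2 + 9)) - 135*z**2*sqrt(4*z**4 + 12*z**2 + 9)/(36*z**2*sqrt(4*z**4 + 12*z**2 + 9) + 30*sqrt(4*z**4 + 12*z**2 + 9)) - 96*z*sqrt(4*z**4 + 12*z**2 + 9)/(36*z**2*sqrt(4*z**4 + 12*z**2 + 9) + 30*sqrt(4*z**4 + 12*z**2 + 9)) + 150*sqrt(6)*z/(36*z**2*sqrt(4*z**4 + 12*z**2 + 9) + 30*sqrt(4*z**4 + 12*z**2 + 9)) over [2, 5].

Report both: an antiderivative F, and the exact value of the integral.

Antiderivative: F(z) = (-18*z**3 + 5*sqrt(6)*sqrt(4*z**4 + 12*z**2 + 9) - 16*log(2*z**2 + 5/3) - 6)/12; value = -351/2 - 4*log(155/3)/3 + 4*log(29/3)/3 + 35*sqrt(6)/2

Integrate term by term and add the pieces.
F(z) = (-18*z**3 + 5*sqrt(6)*sqrt(4*z**4 + 12*z**2 + 9) - 16*log(2*z**2 + 5/3) - 6)/12 is an antiderivative of f.
Check: d/dz[(-18*z**3 + 5*sqrt(6)*sqrt(4*z**4 + 12*z**2 + 9) - 16*log(2*z**2 + 5/3) - 6)/12] = (120*sqrt(6)*z**5 - 162*z**4*sqrt(4*z**4 + 12*z**2 + 9) + 280*sqrt(6)*z**3 - 135*z**2*sqrt(4*z**4 + 12*z**2 + 9) - 96*z*sqrt(4*z**4 + 12*z**2 + 9) + 150*sqrt(6)*z)/(36*z**2*sqrt(4*z**4 + 12*z**2 + 9) + 30*sqrt(4*z**4 + 12*z**2 + 9)), which equals f(z).
F(5) = -188 - 4*log(155/3)/3 + 265*sqrt(6)/12; F(2) = -25/2 - 4*log(29/3)/3 + 55*sqrt(6)/12.
Integral = F(5) - F(2) = -351/2 - 4*log(155/3)/3 + 4*log(29/3)/3 + 35*sqrt(6)/2.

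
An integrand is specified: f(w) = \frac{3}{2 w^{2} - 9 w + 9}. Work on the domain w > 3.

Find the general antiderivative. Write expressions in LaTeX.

The denominator factors as \left(w - 3\right) \left(2 w - 3\right); partial fractions split f into directly integrable pieces: - \frac{2}{2 w - 3} + \frac{1}{w - 3}.
Check: d/dw[\log{\left(w - 3 \right)} - \log{\left(w - \frac{3}{2} \right)}] = \frac{3}{2 w^{2} - 9 w + 9} = f(w).

F(w) = \log{\left(w - 3 \right)} - \log{\left(w - \frac{3}{2} \right)} + C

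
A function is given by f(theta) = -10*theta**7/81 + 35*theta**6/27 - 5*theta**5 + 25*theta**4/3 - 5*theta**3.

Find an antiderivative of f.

The substitution u = -theta**2/3 + theta works: f is exactly (dF/du)*(du/dtheta) for that inner function.
Check: d/dtheta[-5*(-theta**2/3 + theta)**4/4] = -10*theta**7/81 + 35*theta**6/27 - 5*theta**5 + 25*theta**4/3 - 5*theta**3 = f(theta).

An antiderivative is F(theta) = -5*(-theta**2/3 + theta)**4/4.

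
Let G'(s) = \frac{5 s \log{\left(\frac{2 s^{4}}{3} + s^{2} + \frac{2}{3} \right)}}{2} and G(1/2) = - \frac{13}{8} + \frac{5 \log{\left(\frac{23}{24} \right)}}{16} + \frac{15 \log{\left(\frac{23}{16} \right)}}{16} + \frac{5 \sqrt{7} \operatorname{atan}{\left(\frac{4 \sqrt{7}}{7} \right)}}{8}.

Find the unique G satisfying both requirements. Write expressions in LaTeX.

G(s) = \frac{5 s^{2} \log{\left(\frac{2 s^{4}}{3} + s^{2} + \frac{2}{3} \right)}}{4} - \frac{5 s^{2}}{2} + \frac{15 \log{\left(s^{4} + \frac{3 s^{2}}{2} + 1 \right)}}{16} + \frac{5 \sqrt{7} \operatorname{atan}{\left(\frac{4 \sqrt{7} s^{2}}{7} + \frac{3 \sqrt{7}}{7} \right)}}{8} - 1

A first test for any G(s): its s-derivative must equal the given G'(s).
A general antiderivative is \frac{5 s^{2} \log{\left(\frac{2 s^{4}}{3} + s^{2} + \frac{2}{3} \right)}}{4} - \frac{5 s^{2}}{2} + \frac{15 \log{\left(s^{4} + \frac{3 s^{2}}{2} + 1 \right)}}{16} + \frac{5 \sqrt{7} \operatorname{atan}{\left(\frac{4 \sqrt{7} s^{2}}{7} + \frac{3 \sqrt{7}}{7} \right)}}{8} + C.
The condition gives C = - \frac{13}{8} + \frac{5 \log{\left(\frac{23}{24} \right)}}{16} + \frac{15 \log{\left(\frac{23}{16} \right)}}{16} + \frac{5 \sqrt{7} \operatorname{atan}{\left(\frac{4 \sqrt{7}}{7} \right)}}{8} - (- \frac{5}{8} + \frac{5 \log{\left(\frac{23}{24} \right)}}{16} + \frac{15 \log{\left(\frac{23}{16} \right)}}{16} + \frac{5 \sqrt{7} \operatorname{atan}{\left(\frac{4 \sqrt{7}}{7} \right)}}{8}) = -1.
So G(s) = \frac{5 s^{2} \log{\left(\frac{2 s^{4}}{3} + s^{2} + \frac{2}{3} \right)}}{4} - \frac{5 s^{2}}{2} + \frac{15 \log{\left(s^{4} + \frac{3 s^{2}}{2} + 1 \right)}}{16} + \frac{5 \sqrt{7} \operatorname{atan}{\left(\frac{4 \sqrt{7} s^{2}}{7} + \frac{3 \sqrt{7}}{7} \right)}}{8} - 1.
Check: d/ds[\frac{5 s^{2} \log{\left(\frac{2 s^{4}}{3} + s^{2} + \frac{2}{3} \right)}}{4} - \frac{5 s^{2}}{2} + \frac{15 \log{\left(s^{4} + \frac{3 s^{2}}{2} + 1 \right)}}{16} + \frac{5 \sqrt{7} \operatorname{atan}{\left(\frac{4 \sqrt{7} s^{2}}{7} + \frac{3 \sqrt{7}}{7} \right)}}{8} - 1] = \frac{5 s \log{\left(\frac{2 s^{4}}{3} + s^{2} + \frac{2}{3} \right)}}{2} = G'(s).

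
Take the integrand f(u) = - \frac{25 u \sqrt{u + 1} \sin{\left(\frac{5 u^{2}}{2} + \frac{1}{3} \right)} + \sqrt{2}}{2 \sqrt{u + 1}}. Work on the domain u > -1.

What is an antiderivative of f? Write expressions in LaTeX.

An antiderivative is F(u) = - \sqrt{2 u + 2} + \frac{5 \cos{\left(\frac{5 u^{2}}{2} + \frac{1}{3} \right)}}{2}.

Check any antiderivative F(u) by computing F'(u) and comparing it with f(u).
Check: d/du[- \sqrt{2 u + 2} + \frac{5 \cos{\left(\frac{5 u^{2}}{2} + \frac{1}{3} \right)}}{2}] = \frac{- 25 u \sqrt{u + 1} \sin{\left(\frac{5 u^{2}}{2} + \frac{1}{3} \right)} - \sqrt{2}}{2 \sqrt{u + 1}}, which equals f(u).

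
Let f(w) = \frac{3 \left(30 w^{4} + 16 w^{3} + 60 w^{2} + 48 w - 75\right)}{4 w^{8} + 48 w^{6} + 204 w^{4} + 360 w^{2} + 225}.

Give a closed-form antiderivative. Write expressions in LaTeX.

An antiderivative is F(w) = - \frac{5 w}{\frac{2 w^{4}}{3} + 4 w^{2} + 5} - \frac{1}{\frac{w^{4}}{3} + 2 w^{2} + \frac{5}{2}}.

Recognize the product-rule pattern: f = u'v + uv' with u = \frac{1}{\frac{w^{4}}{3} + 2 w^{2} + \frac{5}{2}}, v = - \frac{5 w}{2} - 1, so integration by parts undoes it.
Check: d/dw[- \frac{5 w}{\frac{2 w^{4}}{3} + 4 w^{2} + 5} - \frac{1}{\frac{w^{4}}{3} + 2 w^{2} + \frac{5}{2}}] = \frac{90 w^{4} + 48 w^{3} + 180 w^{2} + 144 w - 225}{4 w^{8} + 48 w^{6} + 204 w^{4} + 360 w^{2} + 225}, which equals f(w).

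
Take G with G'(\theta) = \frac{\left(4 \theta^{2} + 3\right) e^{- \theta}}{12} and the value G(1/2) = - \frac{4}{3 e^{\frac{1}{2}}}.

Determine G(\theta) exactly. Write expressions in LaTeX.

G'(\theta) has the shape u'v + uv' for u = - \frac{\theta^{2}}{3} - \frac{2 \theta}{3} - \frac{11}{12} and v = e^{- \theta} — it is the derivative of the product u*v.
A general antiderivative is \frac{\left(- 4 \theta^{2} - 8 \theta - 11\right) e^{- \theta}}{12} + C.
The condition gives C = - \frac{4}{3 e^{\frac{1}{2}}} - (- \frac{4}{3 e^{\frac{1}{2}}}) = 0.
So G(\theta) = \frac{\left(- 4 \theta^{2} - 8 \theta - 11\right) e^{- \theta}}{12}.
Check: d/d\theta[\frac{\left(- 4 \theta^{2} - 8 \theta - 11\right) e^{- \theta}}{12}] = \frac{\left(4 \theta^{2} + 3\right) e^{- \theta}}{12} = G'(\theta).

G(\theta) = \frac{\left(- 4 \theta^{2} - 8 \theta - 11\right) e^{- \theta}}{12}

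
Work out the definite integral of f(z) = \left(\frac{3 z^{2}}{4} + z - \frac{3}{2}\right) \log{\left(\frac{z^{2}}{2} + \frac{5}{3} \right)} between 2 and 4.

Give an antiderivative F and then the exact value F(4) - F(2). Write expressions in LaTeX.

Recover f(z) by differentiating a candidate F(z); any mismatch rules it out.
F(z) = \frac{z^{3} \log{\left(\frac{z^{2}}{2} + \frac{5}{3} \right)}}{4} - \frac{z^{3}}{6} + \frac{z^{2} \log{\left(\frac{z^{2}}{2} + \frac{5}{3} \right)}}{2} - \frac{z^{2}}{2} - \frac{3 z \log{\left(\frac{z^{2}}{2} + \frac{5}{3} \right)}}{2} + \frac{14 z}{3} + \frac{5 \log{\left(z^{2} + \frac{10}{3} \right)}}{3} - \frac{14 \sqrt{30} \operatorname{atan}{\left(\frac{\sqrt{30} z}{10} \right)}}{9} is an antiderivative of f.
Check: d/dz[\frac{z^{3} \log{\left(\frac{z^{2}}{2} + \frac{5}{3} \right)}}{4} - \frac{z^{3}}{6} + \frac{z^{2} \log{\left(\frac{z^{2}}{2} + \frac{5}{3} \right)}}{2} - \frac{z^{2}}{2} - \frac{3 z \log{\left(\frac{z^{2}}{2} + \frac{5}{3} \right)}}{2} + \frac{14 z}{3} + \frac{5 \log{\left(z^{2} + \frac{10}{3} \right)}}{3} - \frac{14 \sqrt{30} \operatorname{atan}{\left(\frac{\sqrt{30} z}{10} \right)}}{9}] = \frac{3 z^{2} \log{\left(3 z^{2} + 10 \right)}}{4} - \frac{3 z^{2} \log{\left(6 \right)}}{4} + z \log{\left(3 z^{2} + 10 \right)} - z \log{\left(6 \right)} - \frac{3 \log{\left(3 z^{2} + 10 \right)}}{2} + \frac{3 \log{\left(6 \right)}}{2}, which equals f(z).
F(4) = - \frac{14 \sqrt{30} \operatorname{atan}{\left(\frac{2 \sqrt{30}}{5} \right)}}{9} + \frac{5 \log{\left(\frac{58}{3} \right)}}{3} + 18 \log{\left(\frac{29}{3} \right)}; F(2) = - \frac{14 \sqrt{30} \operatorname{atan}{\left(\frac{\sqrt{30}}{5} \right)}}{9} + \log{\left(\frac{11}{3} \right)} + \frac{5 \log{\left(\frac{22}{3} \right)}}{3} + 6.
Integral = F(4) - F(2) = - \frac{14 \sqrt{30} \operatorname{atan}{\left(\frac{2 \sqrt{30}}{5} \right)}}{9} - 6 - \frac{5 \log{\left(\frac{22}{3} \right)}}{3} - \log{\left(\frac{11}{3} \right)} + \frac{5 \log{\left(\frac{58}{3} \right)}}{3} + \frac{14 \sqrt{30} \operatorname{atan}{\left(\frac{\sqrt{30}}{5} \right)}}{9} + 18 \log{\left(\frac{29}{3} \right)}.

Antiderivative: F(z) = \frac{z^{3} \log{\left(\frac{z^{2}}{2} + \frac{5}{3} \right)}}{4} - \frac{z^{3}}{6} + \frac{z^{2} \log{\left(\frac{z^{2}}{2} + \frac{5}{3} \right)}}{2} - \frac{z^{2}}{2} - \frac{3 z \log{\left(\frac{z^{2}}{2} + \frac{5}{3} \right)}}{2} + \frac{14 z}{3} + \frac{5 \log{\left(z^{2} + \frac{10}{3} \right)}}{3} - \frac{14 \sqrt{30} \operatorname{atan}{\left(\frac{\sqrt{30} z}{10} \right)}}{9}; value = - \frac{14 \sqrt{30} \operatorname{atan}{\left(\frac{2 \sqrt{30}}{5} \right)}}{9} - 6 - \frac{5 \log{\left(\frac{22}{3} \right)}}{3} - \log{\left(\frac{11}{3} \right)} + \frac{5 \log{\left(\frac{58}{3} \right)}}{3} + \frac{14 \sqrt{30} \operatorname{atan}{\left(\frac{\sqrt{30}}{5} \right)}}{9} + 18 \log{\left(\frac{29}{3} \right)}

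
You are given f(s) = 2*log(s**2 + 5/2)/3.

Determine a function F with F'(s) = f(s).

An antiderivative is F(s) = 2*(s*log(s**2 + 5/2) - 2*s + sqrt(10)*atan(sqrt(10)*s/5))/3.

Since d/ds undoes antidifferentiation here, F'(s) = f(s) is required of F(s).
Check: d/ds[2*(s*log(s**2 + 5/2) - 2*s + sqrt(10)*atan(sqrt(10)*s/5))/3] = 2*log(s**2 + 5/2)/3 = f(s).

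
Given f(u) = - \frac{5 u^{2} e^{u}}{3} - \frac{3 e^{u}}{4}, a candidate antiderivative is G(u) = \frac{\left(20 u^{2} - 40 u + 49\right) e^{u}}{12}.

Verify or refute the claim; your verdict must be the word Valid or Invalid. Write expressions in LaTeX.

Invalid: d/du[G] - f = \frac{10 u^{2} e^{u}}{3} + \frac{3 e^{u}}{2}, which is not 0.

d/du[G] = \frac{5 u^{2} e^{u}}{3} + \frac{3 e^{u}}{4}
d/du[G] - f(u) = \frac{10 u^{2} e^{u}}{3} + \frac{3 e^{u}}{2} != 0.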